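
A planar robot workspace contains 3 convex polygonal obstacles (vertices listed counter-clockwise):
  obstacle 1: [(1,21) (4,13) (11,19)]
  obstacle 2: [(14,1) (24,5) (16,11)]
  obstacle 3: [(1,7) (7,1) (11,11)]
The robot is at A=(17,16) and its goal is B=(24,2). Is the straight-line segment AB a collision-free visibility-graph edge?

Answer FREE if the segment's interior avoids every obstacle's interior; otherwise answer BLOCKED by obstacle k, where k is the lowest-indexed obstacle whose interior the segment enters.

BLOCKED by obstacle 2

Obstacle 1 [(1,21) (4,13) (11,19)]:
  edge (1,21)–(4,13): clear
  edge (4,13)–(11,19): clear
  edge (11,19)–(1,21): clear
  midpoint (41/2,9) outside
  → clear
Obstacle 2 [(14,1) (24,5) (16,11)]:
  edge (14,1)–(24,5): crosses AB
  edge (24,5)–(16,11): crosses AB
  edge (16,11)–(14,1): clear
  → BLOCKED
Obstacle 3 [(1,7) (7,1) (11,11)]:
  edge (1,7)–(7,1): clear
  edge (7,1)–(11,11): clear
  edge (11,11)–(1,7): clear
  midpoint (41/2,9) outside
  → clear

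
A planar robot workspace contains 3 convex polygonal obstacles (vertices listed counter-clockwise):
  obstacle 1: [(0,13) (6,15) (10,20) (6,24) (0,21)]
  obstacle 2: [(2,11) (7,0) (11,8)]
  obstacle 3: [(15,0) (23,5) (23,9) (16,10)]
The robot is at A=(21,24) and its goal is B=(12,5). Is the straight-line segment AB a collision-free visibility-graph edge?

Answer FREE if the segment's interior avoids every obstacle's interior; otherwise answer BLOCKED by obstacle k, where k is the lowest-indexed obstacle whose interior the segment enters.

FREE

Obstacle 1 [(0,13) (6,15) (10,20) (6,24) (0,21)]:
  edge (0,13)–(6,15): clear
  edge (6,15)–(10,20): clear
  edge (10,20)–(6,24): clear
  edge (6,24)–(0,21): clear
  edge (0,21)–(0,13): clear
  midpoint (33/2,29/2) outside
  → clear
Obstacle 2 [(2,11) (7,0) (11,8)]:
  edge (2,11)–(7,0): clear
  edge (7,0)–(11,8): clear
  edge (11,8)–(2,11): clear
  midpoint (33/2,29/2) outside
  → clear
Obstacle 3 [(15,0) (23,5) (23,9) (16,10)]:
  edge (15,0)–(23,5): clear
  edge (23,5)–(23,9): clear
  edge (23,9)–(16,10): clear
  edge (16,10)–(15,0): clear
  midpoint (33/2,29/2) outside
  → clear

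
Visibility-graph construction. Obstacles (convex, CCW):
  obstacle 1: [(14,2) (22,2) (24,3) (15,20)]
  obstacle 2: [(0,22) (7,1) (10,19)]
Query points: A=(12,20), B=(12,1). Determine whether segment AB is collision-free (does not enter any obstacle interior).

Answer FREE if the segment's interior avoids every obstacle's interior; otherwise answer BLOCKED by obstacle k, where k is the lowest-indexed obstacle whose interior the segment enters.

Obstacle 1 [(14,2) (22,2) (24,3) (15,20)]:
  edge (14,2)–(22,2): clear
  edge (22,2)–(24,3): clear
  edge (24,3)–(15,20): clear
  edge (15,20)–(14,2): clear
  midpoint (12,21/2) outside
  → clear
Obstacle 2 [(0,22) (7,1) (10,19)]:
  edge (0,22)–(7,1): clear
  edge (7,1)–(10,19): clear
  edge (10,19)–(0,22): clear
  midpoint (12,21/2) outside
  → clear

FREE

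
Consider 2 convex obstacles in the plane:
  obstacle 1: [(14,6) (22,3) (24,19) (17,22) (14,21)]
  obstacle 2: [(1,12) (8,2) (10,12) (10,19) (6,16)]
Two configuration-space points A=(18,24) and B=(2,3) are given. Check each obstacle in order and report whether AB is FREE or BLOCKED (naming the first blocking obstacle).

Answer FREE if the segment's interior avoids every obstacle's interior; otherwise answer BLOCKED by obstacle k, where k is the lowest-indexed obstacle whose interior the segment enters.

BLOCKED by obstacle 1

Obstacle 1 [(14,6) (22,3) (24,19) (17,22) (14,21)]:
  edge (14,6)–(22,3): clear
  edge (22,3)–(24,19): clear
  edge (24,19)–(17,22): clear
  edge (17,22)–(14,21): crosses AB
  edge (14,21)–(14,6): crosses AB
  → BLOCKED
Obstacle 2 [(1,12) (8,2) (10,12) (10,19) (6,16)]:
  edge (1,12)–(8,2): crosses AB
  edge (8,2)–(10,12): clear
  edge (10,12)–(10,19): crosses AB
  edge (10,19)–(6,16): clear
  edge (6,16)–(1,12): clear
  → BLOCKED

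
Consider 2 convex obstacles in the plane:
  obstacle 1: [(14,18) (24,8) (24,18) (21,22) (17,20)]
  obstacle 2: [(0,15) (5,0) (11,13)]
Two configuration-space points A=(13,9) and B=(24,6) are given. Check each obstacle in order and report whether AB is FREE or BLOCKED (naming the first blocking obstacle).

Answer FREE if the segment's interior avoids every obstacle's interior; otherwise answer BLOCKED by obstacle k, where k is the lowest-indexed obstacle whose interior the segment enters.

FREE

Obstacle 1 [(14,18) (24,8) (24,18) (21,22) (17,20)]:
  edge (14,18)–(24,8): clear
  edge (24,8)–(24,18): clear
  edge (24,18)–(21,22): clear
  edge (21,22)–(17,20): clear
  edge (17,20)–(14,18): clear
  midpoint (37/2,15/2) outside
  → clear
Obstacle 2 [(0,15) (5,0) (11,13)]:
  edge (0,15)–(5,0): clear
  edge (5,0)–(11,13): clear
  edge (11,13)–(0,15): clear
  midpoint (37/2,15/2) outside
  → clear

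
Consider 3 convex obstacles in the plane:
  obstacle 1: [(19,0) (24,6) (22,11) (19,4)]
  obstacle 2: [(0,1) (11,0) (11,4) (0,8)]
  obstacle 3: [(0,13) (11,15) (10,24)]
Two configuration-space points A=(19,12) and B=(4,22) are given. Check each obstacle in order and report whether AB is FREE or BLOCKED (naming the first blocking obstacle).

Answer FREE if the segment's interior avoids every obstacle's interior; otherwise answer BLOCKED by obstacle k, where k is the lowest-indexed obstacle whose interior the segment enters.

Obstacle 1 [(19,0) (24,6) (22,11) (19,4)]:
  edge (19,0)–(24,6): clear
  edge (24,6)–(22,11): clear
  edge (22,11)–(19,4): clear
  edge (19,4)–(19,0): clear
  midpoint (23/2,17) outside
  → clear
Obstacle 2 [(0,1) (11,0) (11,4) (0,8)]:
  edge (0,1)–(11,0): clear
  edge (11,0)–(11,4): clear
  edge (11,4)–(0,8): clear
  edge (0,8)–(0,1): clear
  midpoint (23/2,17) outside
  → clear
Obstacle 3 [(0,13) (11,15) (10,24)]:
  edge (0,13)–(11,15): clear
  edge (11,15)–(10,24): crosses AB
  edge (10,24)–(0,13): crosses AB
  → BLOCKED

BLOCKED by obstacle 3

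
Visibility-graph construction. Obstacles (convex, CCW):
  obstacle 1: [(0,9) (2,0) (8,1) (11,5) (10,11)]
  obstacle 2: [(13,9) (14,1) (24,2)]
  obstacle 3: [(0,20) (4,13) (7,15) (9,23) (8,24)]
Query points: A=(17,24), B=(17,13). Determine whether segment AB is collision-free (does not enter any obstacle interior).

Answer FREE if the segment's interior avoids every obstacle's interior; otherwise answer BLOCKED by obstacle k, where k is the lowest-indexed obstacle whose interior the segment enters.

Obstacle 1 [(0,9) (2,0) (8,1) (11,5) (10,11)]:
  edge (0,9)–(2,0): clear
  edge (2,0)–(8,1): clear
  edge (8,1)–(11,5): clear
  edge (11,5)–(10,11): clear
  edge (10,11)–(0,9): clear
  midpoint (17,37/2) outside
  → clear
Obstacle 2 [(13,9) (14,1) (24,2)]:
  edge (13,9)–(14,1): clear
  edge (14,1)–(24,2): clear
  edge (24,2)–(13,9): clear
  midpoint (17,37/2) outside
  → clear
Obstacle 3 [(0,20) (4,13) (7,15) (9,23) (8,24)]:
  edge (0,20)–(4,13): clear
  edge (4,13)–(7,15): clear
  edge (7,15)–(9,23): clear
  edge (9,23)–(8,24): clear
  edge (8,24)–(0,20): clear
  midpoint (17,37/2) outside
  → clear

FREE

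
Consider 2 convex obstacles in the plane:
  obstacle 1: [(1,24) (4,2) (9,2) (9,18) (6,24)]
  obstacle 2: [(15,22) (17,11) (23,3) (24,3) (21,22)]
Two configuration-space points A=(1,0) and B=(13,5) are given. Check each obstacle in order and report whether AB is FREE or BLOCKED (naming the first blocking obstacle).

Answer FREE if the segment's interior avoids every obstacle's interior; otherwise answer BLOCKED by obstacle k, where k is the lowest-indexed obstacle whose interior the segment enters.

Obstacle 1 [(1,24) (4,2) (9,2) (9,18) (6,24)]:
  edge (1,24)–(4,2): clear
  edge (4,2)–(9,2): crosses AB
  edge (9,2)–(9,18): crosses AB
  edge (9,18)–(6,24): clear
  edge (6,24)–(1,24): clear
  → BLOCKED
Obstacle 2 [(15,22) (17,11) (23,3) (24,3) (21,22)]:
  edge (15,22)–(17,11): clear
  edge (17,11)–(23,3): clear
  edge (23,3)–(24,3): clear
  edge (24,3)–(21,22): clear
  edge (21,22)–(15,22): clear
  midpoint (7,5/2) outside
  → clear

BLOCKED by obstacle 1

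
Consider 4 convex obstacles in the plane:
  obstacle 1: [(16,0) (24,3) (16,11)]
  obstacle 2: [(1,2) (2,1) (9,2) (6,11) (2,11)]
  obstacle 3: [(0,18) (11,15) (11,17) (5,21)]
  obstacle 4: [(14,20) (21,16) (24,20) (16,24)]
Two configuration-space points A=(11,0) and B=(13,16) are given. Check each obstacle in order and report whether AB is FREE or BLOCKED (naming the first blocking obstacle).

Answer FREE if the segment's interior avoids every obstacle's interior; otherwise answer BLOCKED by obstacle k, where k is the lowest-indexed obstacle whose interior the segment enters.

Obstacle 1 [(16,0) (24,3) (16,11)]:
  edge (16,0)–(24,3): clear
  edge (24,3)–(16,11): clear
  edge (16,11)–(16,0): clear
  midpoint (12,8) outside
  → clear
Obstacle 2 [(1,2) (2,1) (9,2) (6,11) (2,11)]:
  edge (1,2)–(2,1): clear
  edge (2,1)–(9,2): clear
  edge (9,2)–(6,11): clear
  edge (6,11)–(2,11): clear
  edge (2,11)–(1,2): clear
  midpoint (12,8) outside
  → clear
Obstacle 3 [(0,18) (11,15) (11,17) (5,21)]:
  edge (0,18)–(11,15): clear
  edge (11,15)–(11,17): clear
  edge (11,17)–(5,21): clear
  edge (5,21)–(0,18): clear
  midpoint (12,8) outside
  → clear
Obstacle 4 [(14,20) (21,16) (24,20) (16,24)]:
  edge (14,20)–(21,16): clear
  edge (21,16)–(24,20): clear
  edge (24,20)–(16,24): clear
  edge (16,24)–(14,20): clear
  midpoint (12,8) outside
  → clear

FREE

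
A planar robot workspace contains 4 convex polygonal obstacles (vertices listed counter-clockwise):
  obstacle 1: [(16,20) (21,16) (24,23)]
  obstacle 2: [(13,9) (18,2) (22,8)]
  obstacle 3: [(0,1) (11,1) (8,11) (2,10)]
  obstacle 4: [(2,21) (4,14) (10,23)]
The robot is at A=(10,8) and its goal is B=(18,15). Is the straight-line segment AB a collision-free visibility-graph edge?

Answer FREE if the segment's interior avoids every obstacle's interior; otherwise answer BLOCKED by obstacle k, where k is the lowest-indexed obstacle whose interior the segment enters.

FREE

Obstacle 1 [(16,20) (21,16) (24,23)]:
  edge (16,20)–(21,16): clear
  edge (21,16)–(24,23): clear
  edge (24,23)–(16,20): clear
  midpoint (14,23/2) outside
  → clear
Obstacle 2 [(13,9) (18,2) (22,8)]:
  edge (13,9)–(18,2): clear
  edge (18,2)–(22,8): clear
  edge (22,8)–(13,9): clear
  midpoint (14,23/2) outside
  → clear
Obstacle 3 [(0,1) (11,1) (8,11) (2,10)]:
  edge (0,1)–(11,1): clear
  edge (11,1)–(8,11): clear
  edge (8,11)–(2,10): clear
  edge (2,10)–(0,1): clear
  midpoint (14,23/2) outside
  → clear
Obstacle 4 [(2,21) (4,14) (10,23)]:
  edge (2,21)–(4,14): clear
  edge (4,14)–(10,23): clear
  edge (10,23)–(2,21): clear
  midpoint (14,23/2) outside
  → clear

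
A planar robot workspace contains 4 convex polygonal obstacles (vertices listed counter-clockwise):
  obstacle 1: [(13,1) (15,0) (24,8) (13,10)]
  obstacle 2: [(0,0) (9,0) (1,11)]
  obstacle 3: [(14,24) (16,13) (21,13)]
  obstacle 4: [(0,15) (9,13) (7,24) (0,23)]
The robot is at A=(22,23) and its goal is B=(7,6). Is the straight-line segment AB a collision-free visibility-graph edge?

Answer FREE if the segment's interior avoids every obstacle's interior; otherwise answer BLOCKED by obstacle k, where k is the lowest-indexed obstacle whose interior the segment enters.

BLOCKED by obstacle 3

Obstacle 1 [(13,1) (15,0) (24,8) (13,10)]:
  edge (13,1)–(15,0): clear
  edge (15,0)–(24,8): clear
  edge (24,8)–(13,10): clear
  edge (13,10)–(13,1): clear
  midpoint (29/2,29/2) outside
  → clear
Obstacle 2 [(0,0) (9,0) (1,11)]:
  edge (0,0)–(9,0): clear
  edge (9,0)–(1,11): clear
  edge (1,11)–(0,0): clear
  midpoint (29/2,29/2) outside
  → clear
Obstacle 3 [(14,24) (16,13) (21,13)]:
  edge (14,24)–(16,13): crosses AB
  edge (16,13)–(21,13): clear
  edge (21,13)–(14,24): crosses AB
  → BLOCKED
Obstacle 4 [(0,15) (9,13) (7,24) (0,23)]:
  edge (0,15)–(9,13): clear
  edge (9,13)–(7,24): clear
  edge (7,24)–(0,23): clear
  edge (0,23)–(0,15): clear
  midpoint (29/2,29/2) outside
  → clear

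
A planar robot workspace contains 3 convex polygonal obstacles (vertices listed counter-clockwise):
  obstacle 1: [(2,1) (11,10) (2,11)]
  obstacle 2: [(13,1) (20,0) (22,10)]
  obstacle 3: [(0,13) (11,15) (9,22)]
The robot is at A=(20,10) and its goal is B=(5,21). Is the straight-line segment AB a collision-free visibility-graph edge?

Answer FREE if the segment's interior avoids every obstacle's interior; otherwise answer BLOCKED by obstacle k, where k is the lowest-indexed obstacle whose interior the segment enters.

BLOCKED by obstacle 3

Obstacle 1 [(2,1) (11,10) (2,11)]:
  edge (2,1)–(11,10): clear
  edge (11,10)–(2,11): clear
  edge (2,11)–(2,1): clear
  midpoint (25/2,31/2) outside
  → clear
Obstacle 2 [(13,1) (20,0) (22,10)]:
  edge (13,1)–(20,0): clear
  edge (20,0)–(22,10): clear
  edge (22,10)–(13,1): clear
  midpoint (25/2,31/2) outside
  → clear
Obstacle 3 [(0,13) (11,15) (9,22)]:
  edge (0,13)–(11,15): clear
  edge (11,15)–(9,22): crosses AB
  edge (9,22)–(0,13): crosses AB
  → BLOCKED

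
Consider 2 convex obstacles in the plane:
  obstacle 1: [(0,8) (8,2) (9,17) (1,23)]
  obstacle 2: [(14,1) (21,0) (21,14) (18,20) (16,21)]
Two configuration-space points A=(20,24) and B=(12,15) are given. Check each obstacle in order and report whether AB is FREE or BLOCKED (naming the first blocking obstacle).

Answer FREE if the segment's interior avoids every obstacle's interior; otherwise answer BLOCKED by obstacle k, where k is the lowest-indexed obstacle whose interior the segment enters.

Obstacle 1 [(0,8) (8,2) (9,17) (1,23)]:
  edge (0,8)–(8,2): clear
  edge (8,2)–(9,17): clear
  edge (9,17)–(1,23): clear
  edge (1,23)–(0,8): clear
  midpoint (16,39/2) outside
  → clear
Obstacle 2 [(14,1) (21,0) (21,14) (18,20) (16,21)]:
  edge (14,1)–(21,0): clear
  edge (21,0)–(21,14): clear
  edge (21,14)–(18,20): clear
  edge (18,20)–(16,21): crosses AB
  edge (16,21)–(14,1): crosses AB
  → BLOCKED

BLOCKED by obstacle 2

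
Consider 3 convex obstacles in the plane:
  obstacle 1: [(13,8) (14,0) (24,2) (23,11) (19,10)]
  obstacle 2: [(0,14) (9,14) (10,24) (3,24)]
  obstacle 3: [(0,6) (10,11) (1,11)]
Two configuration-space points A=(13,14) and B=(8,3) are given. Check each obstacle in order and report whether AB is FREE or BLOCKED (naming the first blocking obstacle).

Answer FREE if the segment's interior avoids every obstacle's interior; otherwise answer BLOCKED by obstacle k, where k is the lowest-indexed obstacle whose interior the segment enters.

FREE

Obstacle 1 [(13,8) (14,0) (24,2) (23,11) (19,10)]:
  edge (13,8)–(14,0): clear
  edge (14,0)–(24,2): clear
  edge (24,2)–(23,11): clear
  edge (23,11)–(19,10): clear
  edge (19,10)–(13,8): clear
  midpoint (21/2,17/2) outside
  → clear
Obstacle 2 [(0,14) (9,14) (10,24) (3,24)]:
  edge (0,14)–(9,14): clear
  edge (9,14)–(10,24): clear
  edge (10,24)–(3,24): clear
  edge (3,24)–(0,14): clear
  midpoint (21/2,17/2) outside
  → clear
Obstacle 3 [(0,6) (10,11) (1,11)]:
  edge (0,6)–(10,11): clear
  edge (10,11)–(1,11): clear
  edge (1,11)–(0,6): clear
  midpoint (21/2,17/2) outside
  → clear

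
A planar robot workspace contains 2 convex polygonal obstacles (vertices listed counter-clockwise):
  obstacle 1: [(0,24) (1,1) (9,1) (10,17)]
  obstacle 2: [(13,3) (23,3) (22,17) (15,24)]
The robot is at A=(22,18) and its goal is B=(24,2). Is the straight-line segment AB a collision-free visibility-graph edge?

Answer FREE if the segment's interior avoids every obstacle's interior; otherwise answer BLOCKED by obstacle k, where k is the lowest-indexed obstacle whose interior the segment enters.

FREE

Obstacle 1 [(0,24) (1,1) (9,1) (10,17)]:
  edge (0,24)–(1,1): clear
  edge (1,1)–(9,1): clear
  edge (9,1)–(10,17): clear
  edge (10,17)–(0,24): clear
  midpoint (23,10) outside
  → clear
Obstacle 2 [(13,3) (23,3) (22,17) (15,24)]:
  edge (13,3)–(23,3): clear
  edge (23,3)–(22,17): clear
  edge (22,17)–(15,24): clear
  edge (15,24)–(13,3): clear
  midpoint (23,10) outside
  → clear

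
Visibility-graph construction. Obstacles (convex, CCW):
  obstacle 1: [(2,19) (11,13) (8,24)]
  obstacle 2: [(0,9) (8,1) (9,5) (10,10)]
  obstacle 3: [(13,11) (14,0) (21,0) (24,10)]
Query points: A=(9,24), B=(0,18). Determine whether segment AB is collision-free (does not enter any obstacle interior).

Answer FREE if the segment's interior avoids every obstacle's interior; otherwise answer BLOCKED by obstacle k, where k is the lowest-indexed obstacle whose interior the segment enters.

Obstacle 1 [(2,19) (11,13) (8,24)]:
  edge (2,19)–(11,13): clear
  edge (11,13)–(8,24): crosses AB
  edge (8,24)–(2,19): crosses AB
  → BLOCKED
Obstacle 2 [(0,9) (8,1) (9,5) (10,10)]:
  edge (0,9)–(8,1): clear
  edge (8,1)–(9,5): clear
  edge (9,5)–(10,10): clear
  edge (10,10)–(0,9): clear
  midpoint (9/2,21) outside
  → clear
Obstacle 3 [(13,11) (14,0) (21,0) (24,10)]:
  edge (13,11)–(14,0): clear
  edge (14,0)–(21,0): clear
  edge (21,0)–(24,10): clear
  edge (24,10)–(13,11): clear
  midpoint (9/2,21) outside
  → clear

BLOCKED by obstacle 1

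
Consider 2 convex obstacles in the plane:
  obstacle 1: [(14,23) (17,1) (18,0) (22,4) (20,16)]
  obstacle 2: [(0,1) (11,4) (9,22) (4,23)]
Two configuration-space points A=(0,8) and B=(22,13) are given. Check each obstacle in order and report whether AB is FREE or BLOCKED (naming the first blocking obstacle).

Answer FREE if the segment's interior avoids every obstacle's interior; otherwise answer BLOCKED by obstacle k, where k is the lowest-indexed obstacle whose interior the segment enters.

Obstacle 1 [(14,23) (17,1) (18,0) (22,4) (20,16)]:
  edge (14,23)–(17,1): crosses AB
  edge (17,1)–(18,0): clear
  edge (18,0)–(22,4): clear
  edge (22,4)–(20,16): crosses AB
  edge (20,16)–(14,23): clear
  → BLOCKED
Obstacle 2 [(0,1) (11,4) (9,22) (4,23)]:
  edge (0,1)–(11,4): clear
  edge (11,4)–(9,22): crosses AB
  edge (9,22)–(4,23): clear
  edge (4,23)–(0,1): crosses AB
  → BLOCKED

BLOCKED by obstacle 1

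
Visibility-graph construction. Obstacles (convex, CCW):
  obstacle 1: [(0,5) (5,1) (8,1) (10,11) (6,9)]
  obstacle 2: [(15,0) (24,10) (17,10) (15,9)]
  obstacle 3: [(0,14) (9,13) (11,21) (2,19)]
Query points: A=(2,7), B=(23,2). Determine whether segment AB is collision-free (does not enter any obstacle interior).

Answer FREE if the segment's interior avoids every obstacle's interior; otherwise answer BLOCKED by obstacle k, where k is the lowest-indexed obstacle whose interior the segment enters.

BLOCKED by obstacle 1

Obstacle 1 [(0,5) (5,1) (8,1) (10,11) (6,9)]:
  edge (0,5)–(5,1): clear
  edge (5,1)–(8,1): clear
  edge (8,1)–(10,11): crosses AB
  edge (10,11)–(6,9): clear
  edge (6,9)–(0,5): crosses AB
  → BLOCKED
Obstacle 2 [(15,0) (24,10) (17,10) (15,9)]:
  edge (15,0)–(24,10): crosses AB
  edge (24,10)–(17,10): clear
  edge (17,10)–(15,9): clear
  edge (15,9)–(15,0): crosses AB
  → BLOCKED
Obstacle 3 [(0,14) (9,13) (11,21) (2,19)]:
  edge (0,14)–(9,13): clear
  edge (9,13)–(11,21): clear
  edge (11,21)–(2,19): clear
  edge (2,19)–(0,14): clear
  midpoint (25/2,9/2) outside
  → clear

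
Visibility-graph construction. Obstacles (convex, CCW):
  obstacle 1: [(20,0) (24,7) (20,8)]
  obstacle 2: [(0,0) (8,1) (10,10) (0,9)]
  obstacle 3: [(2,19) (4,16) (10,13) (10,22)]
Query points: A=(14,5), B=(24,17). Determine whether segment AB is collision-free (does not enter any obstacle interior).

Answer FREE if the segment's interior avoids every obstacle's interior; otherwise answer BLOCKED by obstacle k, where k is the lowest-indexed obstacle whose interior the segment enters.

Obstacle 1 [(20,0) (24,7) (20,8)]:
  edge (20,0)–(24,7): clear
  edge (24,7)–(20,8): clear
  edge (20,8)–(20,0): clear
  midpoint (19,11) outside
  → clear
Obstacle 2 [(0,0) (8,1) (10,10) (0,9)]:
  edge (0,0)–(8,1): clear
  edge (8,1)–(10,10): clear
  edge (10,10)–(0,9): clear
  edge (0,9)–(0,0): clear
  midpoint (19,11) outside
  → clear
Obstacle 3 [(2,19) (4,16) (10,13) (10,22)]:
  edge (2,19)–(4,16): clear
  edge (4,16)–(10,13): clear
  edge (10,13)–(10,22): clear
  edge (10,22)–(2,19): clear
  midpoint (19,11) outside
  → clear

FREE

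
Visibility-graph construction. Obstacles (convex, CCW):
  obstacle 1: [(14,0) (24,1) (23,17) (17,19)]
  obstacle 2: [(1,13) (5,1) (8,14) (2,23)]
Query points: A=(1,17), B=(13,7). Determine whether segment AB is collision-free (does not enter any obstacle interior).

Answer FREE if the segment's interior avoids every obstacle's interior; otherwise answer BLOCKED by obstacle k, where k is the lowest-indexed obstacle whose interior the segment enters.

Obstacle 1 [(14,0) (24,1) (23,17) (17,19)]:
  edge (14,0)–(24,1): clear
  edge (24,1)–(23,17): clear
  edge (23,17)–(17,19): clear
  edge (17,19)–(14,0): clear
  midpoint (7,12) outside
  → clear
Obstacle 2 [(1,13) (5,1) (8,14) (2,23)]:
  edge (1,13)–(5,1): clear
  edge (5,1)–(8,14): crosses AB
  edge (8,14)–(2,23): clear
  edge (2,23)–(1,13): crosses AB
  → BLOCKED

BLOCKED by obstacle 2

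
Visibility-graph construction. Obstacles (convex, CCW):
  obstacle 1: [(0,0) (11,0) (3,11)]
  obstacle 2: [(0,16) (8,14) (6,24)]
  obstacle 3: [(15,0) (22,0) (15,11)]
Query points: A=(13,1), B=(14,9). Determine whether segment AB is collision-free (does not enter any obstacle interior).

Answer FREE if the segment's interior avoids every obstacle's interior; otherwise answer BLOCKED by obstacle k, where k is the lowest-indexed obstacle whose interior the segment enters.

Obstacle 1 [(0,0) (11,0) (3,11)]:
  edge (0,0)–(11,0): clear
  edge (11,0)–(3,11): clear
  edge (3,11)–(0,0): clear
  midpoint (27/2,5) outside
  → clear
Obstacle 2 [(0,16) (8,14) (6,24)]:
  edge (0,16)–(8,14): clear
  edge (8,14)–(6,24): clear
  edge (6,24)–(0,16): clear
  midpoint (27/2,5) outside
  → clear
Obstacle 3 [(15,0) (22,0) (15,11)]:
  edge (15,0)–(22,0): clear
  edge (22,0)–(15,11): clear
  edge (15,11)–(15,0): clear
  midpoint (27/2,5) outside
  → clear

FREE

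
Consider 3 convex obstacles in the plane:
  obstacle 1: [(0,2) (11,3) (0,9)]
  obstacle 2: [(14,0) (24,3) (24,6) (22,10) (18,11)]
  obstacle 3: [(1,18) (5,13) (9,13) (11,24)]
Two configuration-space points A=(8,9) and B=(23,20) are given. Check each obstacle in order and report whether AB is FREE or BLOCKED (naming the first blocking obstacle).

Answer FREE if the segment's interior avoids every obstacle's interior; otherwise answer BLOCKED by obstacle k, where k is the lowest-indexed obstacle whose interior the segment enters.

FREE

Obstacle 1 [(0,2) (11,3) (0,9)]:
  edge (0,2)–(11,3): clear
  edge (11,3)–(0,9): clear
  edge (0,9)–(0,2): clear
  midpoint (31/2,29/2) outside
  → clear
Obstacle 2 [(14,0) (24,3) (24,6) (22,10) (18,11)]:
  edge (14,0)–(24,3): clear
  edge (24,3)–(24,6): clear
  edge (24,6)–(22,10): clear
  edge (22,10)–(18,11): clear
  edge (18,11)–(14,0): clear
  midpoint (31/2,29/2) outside
  → clear
Obstacle 3 [(1,18) (5,13) (9,13) (11,24)]:
  edge (1,18)–(5,13): clear
  edge (5,13)–(9,13): clear
  edge (9,13)–(11,24): clear
  edge (11,24)–(1,18): clear
  midpoint (31/2,29/2) outside
  → clear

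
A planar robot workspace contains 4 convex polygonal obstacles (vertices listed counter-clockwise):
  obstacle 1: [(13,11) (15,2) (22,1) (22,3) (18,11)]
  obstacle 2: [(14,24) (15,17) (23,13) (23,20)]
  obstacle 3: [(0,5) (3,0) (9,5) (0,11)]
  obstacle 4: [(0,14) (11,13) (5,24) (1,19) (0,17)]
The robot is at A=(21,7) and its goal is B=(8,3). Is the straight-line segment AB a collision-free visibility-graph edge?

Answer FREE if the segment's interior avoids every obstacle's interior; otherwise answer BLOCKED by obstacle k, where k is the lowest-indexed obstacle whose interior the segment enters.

Obstacle 1 [(13,11) (15,2) (22,1) (22,3) (18,11)]:
  edge (13,11)–(15,2): crosses AB
  edge (15,2)–(22,1): clear
  edge (22,1)–(22,3): clear
  edge (22,3)–(18,11): crosses AB
  edge (18,11)–(13,11): clear
  → BLOCKED
Obstacle 2 [(14,24) (15,17) (23,13) (23,20)]:
  edge (14,24)–(15,17): clear
  edge (15,17)–(23,13): clear
  edge (23,13)–(23,20): clear
  edge (23,20)–(14,24): clear
  midpoint (29/2,5) outside
  → clear
Obstacle 3 [(0,5) (3,0) (9,5) (0,11)]:
  edge (0,5)–(3,0): clear
  edge (3,0)–(9,5): clear
  edge (9,5)–(0,11): clear
  edge (0,11)–(0,5): clear
  midpoint (29/2,5) outside
  → clear
Obstacle 4 [(0,14) (11,13) (5,24) (1,19) (0,17)]:
  edge (0,14)–(11,13): clear
  edge (11,13)–(5,24): clear
  edge (5,24)–(1,19): clear
  edge (1,19)–(0,17): clear
  edge (0,17)–(0,14): clear
  midpoint (29/2,5) outside
  → clear

BLOCKED by obstacle 1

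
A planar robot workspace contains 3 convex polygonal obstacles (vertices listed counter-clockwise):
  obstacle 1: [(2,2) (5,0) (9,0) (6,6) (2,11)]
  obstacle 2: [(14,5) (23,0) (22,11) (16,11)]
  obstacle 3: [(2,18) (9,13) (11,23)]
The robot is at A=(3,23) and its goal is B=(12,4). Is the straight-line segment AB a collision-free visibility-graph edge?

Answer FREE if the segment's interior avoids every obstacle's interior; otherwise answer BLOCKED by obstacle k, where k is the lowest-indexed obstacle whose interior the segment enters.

Obstacle 1 [(2,2) (5,0) (9,0) (6,6) (2,11)]:
  edge (2,2)–(5,0): clear
  edge (5,0)–(9,0): clear
  edge (9,0)–(6,6): clear
  edge (6,6)–(2,11): clear
  edge (2,11)–(2,2): clear
  midpoint (15/2,27/2) outside
  → clear
Obstacle 2 [(14,5) (23,0) (22,11) (16,11)]:
  edge (14,5)–(23,0): clear
  edge (23,0)–(22,11): clear
  edge (22,11)–(16,11): clear
  edge (16,11)–(14,5): clear
  midpoint (15/2,27/2) outside
  → clear
Obstacle 3 [(2,18) (9,13) (11,23)]:
  edge (2,18)–(9,13): crosses AB
  edge (9,13)–(11,23): clear
  edge (11,23)–(2,18): crosses AB
  → BLOCKED

BLOCKED by obstacle 3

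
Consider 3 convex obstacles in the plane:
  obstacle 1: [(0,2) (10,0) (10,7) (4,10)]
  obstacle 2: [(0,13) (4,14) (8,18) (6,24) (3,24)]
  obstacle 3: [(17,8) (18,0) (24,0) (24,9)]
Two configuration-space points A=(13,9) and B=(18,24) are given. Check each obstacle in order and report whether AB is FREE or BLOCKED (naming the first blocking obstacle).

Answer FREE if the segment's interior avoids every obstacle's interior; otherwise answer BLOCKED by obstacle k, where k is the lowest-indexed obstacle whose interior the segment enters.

Obstacle 1 [(0,2) (10,0) (10,7) (4,10)]:
  edge (0,2)–(10,0): clear
  edge (10,0)–(10,7): clear
  edge (10,7)–(4,10): clear
  edge (4,10)–(0,2): clear
  midpoint (31/2,33/2) outside
  → clear
Obstacle 2 [(0,13) (4,14) (8,18) (6,24) (3,24)]:
  edge (0,13)–(4,14): clear
  edge (4,14)–(8,18): clear
  edge (8,18)–(6,24): clear
  edge (6,24)–(3,24): clear
  edge (3,24)–(0,13): clear
  midpoint (31/2,33/2) outside
  → clear
Obstacle 3 [(17,8) (18,0) (24,0) (24,9)]:
  edge (17,8)–(18,0): clear
  edge (18,0)–(24,0): clear
  edge (24,0)–(24,9): clear
  edge (24,9)–(17,8): clear
  midpoint (31/2,33/2) outside
  → clear

FREE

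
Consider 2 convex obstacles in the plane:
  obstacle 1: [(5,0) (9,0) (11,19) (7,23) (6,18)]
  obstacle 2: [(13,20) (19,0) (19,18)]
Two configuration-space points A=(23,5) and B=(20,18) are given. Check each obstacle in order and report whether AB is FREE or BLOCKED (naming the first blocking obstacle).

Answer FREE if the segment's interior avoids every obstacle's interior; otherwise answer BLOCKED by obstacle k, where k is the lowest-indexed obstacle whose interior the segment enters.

FREE

Obstacle 1 [(5,0) (9,0) (11,19) (7,23) (6,18)]:
  edge (5,0)–(9,0): clear
  edge (9,0)–(11,19): clear
  edge (11,19)–(7,23): clear
  edge (7,23)–(6,18): clear
  edge (6,18)–(5,0): clear
  midpoint (43/2,23/2) outside
  → clear
Obstacle 2 [(13,20) (19,0) (19,18)]:
  edge (13,20)–(19,0): clear
  edge (19,0)–(19,18): clear
  edge (19,18)–(13,20): clear
  midpoint (43/2,23/2) outside
  → clear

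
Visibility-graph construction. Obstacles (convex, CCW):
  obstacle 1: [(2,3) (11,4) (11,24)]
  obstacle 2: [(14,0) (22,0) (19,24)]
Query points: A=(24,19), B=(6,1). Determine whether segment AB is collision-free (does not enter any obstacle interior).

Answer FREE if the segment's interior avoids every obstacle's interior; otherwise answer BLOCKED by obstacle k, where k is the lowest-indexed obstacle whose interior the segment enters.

Obstacle 1 [(2,3) (11,4) (11,24)]:
  edge (2,3)–(11,4): crosses AB
  edge (11,4)–(11,24): crosses AB
  edge (11,24)–(2,3): clear
  → BLOCKED
Obstacle 2 [(14,0) (22,0) (19,24)]:
  edge (14,0)–(22,0): clear
  edge (22,0)–(19,24): crosses AB
  edge (19,24)–(14,0): crosses AB
  → BLOCKED

BLOCKED by obstacle 1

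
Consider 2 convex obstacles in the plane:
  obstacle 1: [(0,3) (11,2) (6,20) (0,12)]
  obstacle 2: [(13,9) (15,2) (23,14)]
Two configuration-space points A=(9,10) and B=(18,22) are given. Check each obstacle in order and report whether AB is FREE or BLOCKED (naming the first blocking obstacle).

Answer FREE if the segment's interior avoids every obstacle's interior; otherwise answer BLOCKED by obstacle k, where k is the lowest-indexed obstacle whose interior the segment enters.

FREE

Obstacle 1 [(0,3) (11,2) (6,20) (0,12)]:
  edge (0,3)–(11,2): clear
  edge (11,2)–(6,20): clear
  edge (6,20)–(0,12): clear
  edge (0,12)–(0,3): clear
  midpoint (27/2,16) outside
  → clear
Obstacle 2 [(13,9) (15,2) (23,14)]:
  edge (13,9)–(15,2): clear
  edge (15,2)–(23,14): clear
  edge (23,14)–(13,9): clear
  midpoint (27/2,16) outside
  → clear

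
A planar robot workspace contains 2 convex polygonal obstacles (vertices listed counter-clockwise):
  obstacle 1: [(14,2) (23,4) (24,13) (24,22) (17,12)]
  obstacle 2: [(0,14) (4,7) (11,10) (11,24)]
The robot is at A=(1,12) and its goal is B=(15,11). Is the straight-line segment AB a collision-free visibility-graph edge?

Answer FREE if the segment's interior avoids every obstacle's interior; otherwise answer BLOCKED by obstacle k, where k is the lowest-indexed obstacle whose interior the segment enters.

BLOCKED by obstacle 2

Obstacle 1 [(14,2) (23,4) (24,13) (24,22) (17,12)]:
  edge (14,2)–(23,4): clear
  edge (23,4)–(24,13): clear
  edge (24,13)–(24,22): clear
  edge (24,22)–(17,12): clear
  edge (17,12)–(14,2): clear
  midpoint (8,23/2) outside
  → clear
Obstacle 2 [(0,14) (4,7) (11,10) (11,24)]:
  edge (0,14)–(4,7): crosses AB
  edge (4,7)–(11,10): clear
  edge (11,10)–(11,24): crosses AB
  edge (11,24)–(0,14): clear
  → BLOCKED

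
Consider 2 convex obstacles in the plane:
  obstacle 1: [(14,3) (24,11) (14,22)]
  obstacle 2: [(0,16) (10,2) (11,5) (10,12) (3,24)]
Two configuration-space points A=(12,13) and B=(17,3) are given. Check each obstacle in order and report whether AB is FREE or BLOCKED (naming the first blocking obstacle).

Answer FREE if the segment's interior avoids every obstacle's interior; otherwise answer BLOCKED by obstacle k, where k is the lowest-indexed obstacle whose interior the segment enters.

BLOCKED by obstacle 1

Obstacle 1 [(14,3) (24,11) (14,22)]:
  edge (14,3)–(24,11): crosses AB
  edge (24,11)–(14,22): clear
  edge (14,22)–(14,3): crosses AB
  → BLOCKED
Obstacle 2 [(0,16) (10,2) (11,5) (10,12) (3,24)]:
  edge (0,16)–(10,2): clear
  edge (10,2)–(11,5): clear
  edge (11,5)–(10,12): clear
  edge (10,12)–(3,24): clear
  edge (3,24)–(0,16): clear
  midpoint (29/2,8) outside
  → clear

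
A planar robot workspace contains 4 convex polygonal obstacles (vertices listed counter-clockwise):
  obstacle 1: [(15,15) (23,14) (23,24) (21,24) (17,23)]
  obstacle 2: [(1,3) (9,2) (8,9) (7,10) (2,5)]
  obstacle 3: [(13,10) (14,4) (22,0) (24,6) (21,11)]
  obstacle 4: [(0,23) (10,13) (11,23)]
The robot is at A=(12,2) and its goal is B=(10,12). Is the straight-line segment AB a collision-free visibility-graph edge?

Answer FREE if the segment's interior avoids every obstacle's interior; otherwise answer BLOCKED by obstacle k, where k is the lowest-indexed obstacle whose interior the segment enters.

FREE

Obstacle 1 [(15,15) (23,14) (23,24) (21,24) (17,23)]:
  edge (15,15)–(23,14): clear
  edge (23,14)–(23,24): clear
  edge (23,24)–(21,24): clear
  edge (21,24)–(17,23): clear
  edge (17,23)–(15,15): clear
  midpoint (11,7) outside
  → clear
Obstacle 2 [(1,3) (9,2) (8,9) (7,10) (2,5)]:
  edge (1,3)–(9,2): clear
  edge (9,2)–(8,9): clear
  edge (8,9)–(7,10): clear
  edge (7,10)–(2,5): clear
  edge (2,5)–(1,3): clear
  midpoint (11,7) outside
  → clear
Obstacle 3 [(13,10) (14,4) (22,0) (24,6) (21,11)]:
  edge (13,10)–(14,4): clear
  edge (14,4)–(22,0): clear
  edge (22,0)–(24,6): clear
  edge (24,6)–(21,11): clear
  edge (21,11)–(13,10): clear
  midpoint (11,7) outside
  → clear
Obstacle 4 [(0,23) (10,13) (11,23)]:
  edge (0,23)–(10,13): clear
  edge (10,13)–(11,23): clear
  edge (11,23)–(0,23): clear
  midpoint (11,7) outside
  → clear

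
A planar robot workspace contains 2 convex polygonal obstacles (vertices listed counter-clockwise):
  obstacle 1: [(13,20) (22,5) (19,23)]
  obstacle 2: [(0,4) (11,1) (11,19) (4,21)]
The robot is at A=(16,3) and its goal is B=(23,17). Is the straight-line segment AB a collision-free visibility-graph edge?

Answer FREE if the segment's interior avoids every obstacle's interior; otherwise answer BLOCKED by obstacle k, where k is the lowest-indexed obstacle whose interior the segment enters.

BLOCKED by obstacle 1

Obstacle 1 [(13,20) (22,5) (19,23)]:
  edge (13,20)–(22,5): crosses AB
  edge (22,5)–(19,23): crosses AB
  edge (19,23)–(13,20): clear
  → BLOCKED
Obstacle 2 [(0,4) (11,1) (11,19) (4,21)]:
  edge (0,4)–(11,1): clear
  edge (11,1)–(11,19): clear
  edge (11,19)–(4,21): clear
  edge (4,21)–(0,4): clear
  midpoint (39/2,10) outside
  → clear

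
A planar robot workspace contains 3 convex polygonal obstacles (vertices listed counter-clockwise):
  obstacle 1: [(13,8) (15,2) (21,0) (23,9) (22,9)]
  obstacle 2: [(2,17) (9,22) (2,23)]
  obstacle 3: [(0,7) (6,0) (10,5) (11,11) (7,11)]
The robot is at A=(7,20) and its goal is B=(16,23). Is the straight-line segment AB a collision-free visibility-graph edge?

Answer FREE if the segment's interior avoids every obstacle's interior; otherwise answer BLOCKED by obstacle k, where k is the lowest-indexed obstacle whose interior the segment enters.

FREE

Obstacle 1 [(13,8) (15,2) (21,0) (23,9) (22,9)]:
  edge (13,8)–(15,2): clear
  edge (15,2)–(21,0): clear
  edge (21,0)–(23,9): clear
  edge (23,9)–(22,9): clear
  edge (22,9)–(13,8): clear
  midpoint (23/2,43/2) outside
  → clear
Obstacle 2 [(2,17) (9,22) (2,23)]:
  edge (2,17)–(9,22): clear
  edge (9,22)–(2,23): clear
  edge (2,23)–(2,17): clear
  midpoint (23/2,43/2) outside
  → clear
Obstacle 3 [(0,7) (6,0) (10,5) (11,11) (7,11)]:
  edge (0,7)–(6,0): clear
  edge (6,0)–(10,5): clear
  edge (10,5)–(11,11): clear
  edge (11,11)–(7,11): clear
  edge (7,11)–(0,7): clear
  midpoint (23/2,43/2) outside
  → clear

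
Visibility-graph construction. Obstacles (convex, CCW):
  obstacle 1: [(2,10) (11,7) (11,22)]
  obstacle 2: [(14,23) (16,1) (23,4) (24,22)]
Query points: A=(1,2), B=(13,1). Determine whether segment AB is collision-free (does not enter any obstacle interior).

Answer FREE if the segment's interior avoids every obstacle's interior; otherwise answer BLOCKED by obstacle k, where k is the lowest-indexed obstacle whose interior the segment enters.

Obstacle 1 [(2,10) (11,7) (11,22)]:
  edge (2,10)–(11,7): clear
  edge (11,7)–(11,22): clear
  edge (11,22)–(2,10): clear
  midpoint (7,3/2) outside
  → clear
Obstacle 2 [(14,23) (16,1) (23,4) (24,22)]:
  edge (14,23)–(16,1): clear
  edge (16,1)–(23,4): clear
  edge (23,4)–(24,22): clear
  edge (24,22)–(14,23): clear
  midpoint (7,3/2) outside
  → clear

FREE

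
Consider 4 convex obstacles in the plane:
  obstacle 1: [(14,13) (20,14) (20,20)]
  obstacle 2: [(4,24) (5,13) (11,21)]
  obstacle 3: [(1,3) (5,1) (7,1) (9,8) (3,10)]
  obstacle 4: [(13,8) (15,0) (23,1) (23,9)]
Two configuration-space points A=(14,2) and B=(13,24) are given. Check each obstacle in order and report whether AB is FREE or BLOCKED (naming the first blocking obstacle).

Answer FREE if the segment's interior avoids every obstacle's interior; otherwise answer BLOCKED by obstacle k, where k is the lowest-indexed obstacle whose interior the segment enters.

Obstacle 1 [(14,13) (20,14) (20,20)]:
  edge (14,13)–(20,14): clear
  edge (20,14)–(20,20): clear
  edge (20,20)–(14,13): clear
  midpoint (27/2,13) outside
  → clear
Obstacle 2 [(4,24) (5,13) (11,21)]:
  edge (4,24)–(5,13): clear
  edge (5,13)–(11,21): clear
  edge (11,21)–(4,24): clear
  midpoint (27/2,13) outside
  → clear
Obstacle 3 [(1,3) (5,1) (7,1) (9,8) (3,10)]:
  edge (1,3)–(5,1): clear
  edge (5,1)–(7,1): clear
  edge (7,1)–(9,8): clear
  edge (9,8)–(3,10): clear
  edge (3,10)–(1,3): clear
  midpoint (27/2,13) outside
  → clear
Obstacle 4 [(13,8) (15,0) (23,1) (23,9)]:
  edge (13,8)–(15,0): crosses AB
  edge (15,0)–(23,1): clear
  edge (23,1)–(23,9): clear
  edge (23,9)–(13,8): crosses AB
  → BLOCKED

BLOCKED by obstacle 4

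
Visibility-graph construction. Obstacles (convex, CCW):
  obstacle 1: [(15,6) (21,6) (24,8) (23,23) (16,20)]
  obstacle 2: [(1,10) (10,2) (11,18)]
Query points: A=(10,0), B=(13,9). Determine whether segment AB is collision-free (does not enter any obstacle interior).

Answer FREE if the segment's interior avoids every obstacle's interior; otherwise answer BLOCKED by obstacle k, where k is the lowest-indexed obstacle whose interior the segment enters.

Obstacle 1 [(15,6) (21,6) (24,8) (23,23) (16,20)]:
  edge (15,6)–(21,6): clear
  edge (21,6)–(24,8): clear
  edge (24,8)–(23,23): clear
  edge (23,23)–(16,20): clear
  edge (16,20)–(15,6): clear
  midpoint (23/2,9/2) outside
  → clear
Obstacle 2 [(1,10) (10,2) (11,18)]:
  edge (1,10)–(10,2): clear
  edge (10,2)–(11,18): clear
  edge (11,18)–(1,10): clear
  midpoint (23/2,9/2) outside
  → clear

FREE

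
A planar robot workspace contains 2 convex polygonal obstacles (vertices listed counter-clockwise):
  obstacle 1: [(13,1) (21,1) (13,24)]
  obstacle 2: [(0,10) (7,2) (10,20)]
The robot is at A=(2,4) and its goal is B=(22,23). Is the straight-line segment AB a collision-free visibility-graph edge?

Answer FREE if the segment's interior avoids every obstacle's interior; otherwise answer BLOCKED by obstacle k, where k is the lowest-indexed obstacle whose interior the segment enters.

Obstacle 1 [(13,1) (21,1) (13,24)]:
  edge (13,1)–(21,1): clear
  edge (21,1)–(13,24): crosses AB
  edge (13,24)–(13,1): crosses AB
  → BLOCKED
Obstacle 2 [(0,10) (7,2) (10,20)]:
  edge (0,10)–(7,2): crosses AB
  edge (7,2)–(10,20): crosses AB
  edge (10,20)–(0,10): clear
  → BLOCKED

BLOCKED by obstacle 1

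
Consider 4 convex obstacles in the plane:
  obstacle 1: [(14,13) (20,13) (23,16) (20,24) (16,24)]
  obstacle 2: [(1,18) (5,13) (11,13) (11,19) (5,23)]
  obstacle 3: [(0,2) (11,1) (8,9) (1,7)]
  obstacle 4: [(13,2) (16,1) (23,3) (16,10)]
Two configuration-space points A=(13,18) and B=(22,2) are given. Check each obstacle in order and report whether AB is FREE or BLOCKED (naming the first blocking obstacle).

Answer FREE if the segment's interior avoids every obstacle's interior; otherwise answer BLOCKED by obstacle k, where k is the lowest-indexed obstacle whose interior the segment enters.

Obstacle 1 [(14,13) (20,13) (23,16) (20,24) (16,24)]:
  edge (14,13)–(20,13): crosses AB
  edge (20,13)–(23,16): clear
  edge (23,16)–(20,24): clear
  edge (20,24)–(16,24): clear
  edge (16,24)–(14,13): crosses AB
  → BLOCKED
Obstacle 2 [(1,18) (5,13) (11,13) (11,19) (5,23)]:
  edge (1,18)–(5,13): clear
  edge (5,13)–(11,13): clear
  edge (11,13)–(11,19): clear
  edge (11,19)–(5,23): clear
  edge (5,23)–(1,18): clear
  midpoint (35/2,10) outside
  → clear
Obstacle 3 [(0,2) (11,1) (8,9) (1,7)]:
  edge (0,2)–(11,1): clear
  edge (11,1)–(8,9): clear
  edge (8,9)–(1,7): clear
  edge (1,7)–(0,2): clear
  midpoint (35/2,10) outside
  → clear
Obstacle 4 [(13,2) (16,1) (23,3) (16,10)]:
  edge (13,2)–(16,1): clear
  edge (16,1)–(23,3): crosses AB
  edge (23,3)–(16,10): crosses AB
  edge (16,10)–(13,2): clear
  → BLOCKED

BLOCKED by obstacle 1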